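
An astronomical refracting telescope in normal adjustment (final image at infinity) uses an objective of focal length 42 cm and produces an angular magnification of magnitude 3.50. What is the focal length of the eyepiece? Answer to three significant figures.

|M| = f_obj/f_eye, so f_eye = f_obj/|M| = 42/3.5 = 12.000 cm.

12.0 cm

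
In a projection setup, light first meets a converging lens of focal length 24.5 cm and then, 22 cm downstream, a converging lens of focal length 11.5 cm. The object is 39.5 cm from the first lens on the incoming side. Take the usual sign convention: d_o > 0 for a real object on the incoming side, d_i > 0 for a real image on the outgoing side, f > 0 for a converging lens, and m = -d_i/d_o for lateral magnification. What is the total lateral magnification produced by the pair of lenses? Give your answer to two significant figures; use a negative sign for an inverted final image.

-0.35

Applying the thin-lens equation to the first lens, 1/24.5 = 1/39.5 + 1/d_i1, which gives d_i1 = 64.517 cm.
Its lateral magnification is m_1 = -d_i1/d_o1 = -(64.517)/39.5 = -1.6333.
This image would form 64.517 cm past lens 1, i.e. 42.517 cm beyond lens 2, so it is a virtual object for lens 2: d_o2 = 22 - 64.517 = -42.517 cm.
Applying the thin-lens equation again with f_2 = 11.5 cm and d_o2 = -42.517 cm gives d_i2 = 9.052 cm.
m_2 = -(9.052)/(-42.517) = 0.2129.
Total m = m_1 x m_2 = (-1.6333)(0.2129) = -0.3477.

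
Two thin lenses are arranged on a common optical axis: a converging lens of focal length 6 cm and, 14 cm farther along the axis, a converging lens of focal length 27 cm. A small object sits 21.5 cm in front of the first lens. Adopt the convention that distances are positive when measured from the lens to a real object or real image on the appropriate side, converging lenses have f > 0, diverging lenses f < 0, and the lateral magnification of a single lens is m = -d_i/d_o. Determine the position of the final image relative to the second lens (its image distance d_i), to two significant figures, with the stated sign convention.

-7.2 cm

First lens: d_i1 = 1/(1/6 - 1/21.5) = 8.323 cm.
That image sits 5.677 cm in front of the second lens, so d_o2 = 5.677 cm.
Second lens: d_i2 = 1/(1/27 - 1/(5.677)) = -7.189 cm.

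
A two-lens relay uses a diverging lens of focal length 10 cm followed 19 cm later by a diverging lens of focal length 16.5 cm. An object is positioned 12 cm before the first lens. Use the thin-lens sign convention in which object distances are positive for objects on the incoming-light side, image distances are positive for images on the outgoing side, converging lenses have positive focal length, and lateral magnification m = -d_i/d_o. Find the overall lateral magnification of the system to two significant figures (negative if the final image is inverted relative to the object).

0.18

First lens: d_i1 = 1/(1/(-10) - 1/12) = -5.455 cm.
m_1 = -(-5.455)/12 = 0.4545.
With d_i1 < 0 the first image is virtual and lies on the object side; the object distance for lens 2 is d_o2 = 19 - (-5.455) = 24.455 cm.
Second lens: d_i2 = 1/(1/(-16.5) - 1/(24.455)) = -9.852 cm.
m_2 = -(-9.852)/(24.455) = 0.4029.
The system's lateral magnification is m_1 m_2 = (0.4545)(0.4029) = 0.1831.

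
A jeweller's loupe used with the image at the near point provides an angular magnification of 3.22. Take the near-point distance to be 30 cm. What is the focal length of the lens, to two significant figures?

14 cm

For the image at the near point, M = 1 + D/f.
f = D/(M - 1) = 30/(3.22 - 1) = 13.514 cm.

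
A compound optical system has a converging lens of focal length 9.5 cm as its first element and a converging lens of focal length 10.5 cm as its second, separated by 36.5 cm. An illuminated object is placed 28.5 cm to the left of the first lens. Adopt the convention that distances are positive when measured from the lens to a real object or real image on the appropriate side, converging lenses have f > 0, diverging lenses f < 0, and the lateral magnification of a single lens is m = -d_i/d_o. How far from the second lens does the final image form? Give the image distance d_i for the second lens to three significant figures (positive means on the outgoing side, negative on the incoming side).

19.9 cm

Lens 1: 1/d_i1 = 1/f_1 - 1/d_o1 = 1/9.5 - 1/28.5 = 0.07018 cm^-1, so d_i1 = 14.250 cm.
The intermediate image is 14.250 cm to the right of lens 1, so d_o2 = L - d_i1 = 36.5 - 14.250 = 22.250 cm.
Lens 2: 1/d_i2 = 1/f_2 - 1/d_o2 = 1/10.5 - 1/(22.250) = 0.05029 cm^-1, so d_i2 = 19.883 cm.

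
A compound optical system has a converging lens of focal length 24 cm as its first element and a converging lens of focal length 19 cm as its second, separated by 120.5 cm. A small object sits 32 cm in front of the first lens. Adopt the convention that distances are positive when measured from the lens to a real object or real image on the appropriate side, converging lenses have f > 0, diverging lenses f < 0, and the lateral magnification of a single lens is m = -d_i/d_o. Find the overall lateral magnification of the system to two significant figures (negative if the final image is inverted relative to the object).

Applying the thin-lens equation to the first lens, 1/24 = 1/32 + 1/d_i1, which gives d_i1 = 96.000 cm.
Its lateral magnification is m_1 = -d_i1/d_o1 = -(96.000)/32 = -3.0000.
That image sits 24.500 cm in front of the second lens, so d_o2 = 24.500 cm.
Applying the thin-lens equation again with f_2 = 19 cm and d_o2 = 24.500 cm gives d_i2 = 84.636 cm.
m_2 = -(84.636)/(24.500) = -3.4545.
The system's lateral magnification is m_1 m_2 = (-3.0000)(-3.4545) = 10.3636.

10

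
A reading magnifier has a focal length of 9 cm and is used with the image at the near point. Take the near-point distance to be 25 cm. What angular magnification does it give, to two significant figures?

M = 1 + D/f = 1 + 25/9 = 3.778.

3.8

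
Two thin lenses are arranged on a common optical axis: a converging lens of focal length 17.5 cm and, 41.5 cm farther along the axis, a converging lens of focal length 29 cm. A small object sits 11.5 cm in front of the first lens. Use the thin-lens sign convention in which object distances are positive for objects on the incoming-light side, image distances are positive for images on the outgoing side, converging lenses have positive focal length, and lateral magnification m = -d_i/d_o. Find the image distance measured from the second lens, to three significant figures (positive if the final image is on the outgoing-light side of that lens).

47.3 cm

Lens 1: 1/d_i1 = 1/f_1 - 1/d_o1 = 1/17.5 - 1/11.5 = -0.02981 cm^-1, so d_i1 = -33.542 cm.
With d_i1 < 0 the first image is virtual and lies on the object side; the object distance for lens 2 is d_o2 = 41.5 - (-33.542) = 75.042 cm.
Lens 2: 1/d_i2 = 1/f_2 - 1/d_o2 = 1/29 - 1/(75.042) = 0.02116 cm^-1, so d_i2 = 47.266 cm.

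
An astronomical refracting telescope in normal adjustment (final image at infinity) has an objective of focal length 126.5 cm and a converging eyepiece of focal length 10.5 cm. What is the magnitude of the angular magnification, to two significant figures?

|M| = f_obj/|f_eye| = 126.5/10.5 = 12.048.

12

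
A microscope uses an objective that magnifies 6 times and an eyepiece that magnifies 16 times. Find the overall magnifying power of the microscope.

The overall magnification of a compound microscope is the product of the objective and eyepiece magnifications:
M = M_obj x M_eye = 6 x 16 = 96.

96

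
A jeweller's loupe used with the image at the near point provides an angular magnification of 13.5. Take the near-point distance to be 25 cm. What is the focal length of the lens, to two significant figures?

For the image at the near point, M = 1 + D/f.
f = D/(M - 1) = 25/(13.5 - 1) = 2.000 cm.

2.0 cm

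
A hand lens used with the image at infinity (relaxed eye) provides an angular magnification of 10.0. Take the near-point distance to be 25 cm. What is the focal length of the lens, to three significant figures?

2.50 cm

For the image at infinity, M = D/f.
f = D/M = 25/10.0 = 2.500 cm.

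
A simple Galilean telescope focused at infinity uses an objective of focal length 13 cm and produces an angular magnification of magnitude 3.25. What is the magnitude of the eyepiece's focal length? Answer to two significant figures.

|M| = f_obj/|f_eye|, so |f_eye| = f_obj/|M| = 13/3.25 = 4.000 cm.
(The eyepiece is diverging, so its signed focal length is -4.000 cm.)

4.0 cm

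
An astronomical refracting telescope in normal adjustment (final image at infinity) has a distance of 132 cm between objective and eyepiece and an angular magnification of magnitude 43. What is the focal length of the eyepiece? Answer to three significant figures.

In normal adjustment the tube length equals f_obj + f_eye and |M| = f_obj/f_eye.
So f_obj = 43 f_eye and 43 f_eye + f_eye = 132 cm, giving f_eye = 132/44 = 3.000 cm and f_obj = 129.000 cm.

3.00 cm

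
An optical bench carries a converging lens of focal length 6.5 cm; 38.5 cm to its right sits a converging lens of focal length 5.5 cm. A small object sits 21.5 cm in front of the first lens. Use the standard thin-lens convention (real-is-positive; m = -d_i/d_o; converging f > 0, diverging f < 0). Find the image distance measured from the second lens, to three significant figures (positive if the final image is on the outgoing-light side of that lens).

First lens: d_i1 = 1/(1/6.5 - 1/21.5) = 9.317 cm.
That image sits 29.183 cm in front of the second lens, so d_o2 = 29.183 cm.
Second lens: d_i2 = 1/(1/5.5 - 1/(29.183)) = 6.777 cm.

6.78 cm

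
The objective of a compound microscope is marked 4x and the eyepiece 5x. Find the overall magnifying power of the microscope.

20

The overall magnification of a compound microscope is the product of the objective and eyepiece magnifications:
M = M_obj x M_eye = 4 x 5 = 20.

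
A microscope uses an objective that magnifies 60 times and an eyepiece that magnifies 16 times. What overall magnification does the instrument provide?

The overall magnification of a compound microscope is the product of the objective and eyepiece magnifications:
M = M_obj x M_eye = 60 x 16 = 960.

960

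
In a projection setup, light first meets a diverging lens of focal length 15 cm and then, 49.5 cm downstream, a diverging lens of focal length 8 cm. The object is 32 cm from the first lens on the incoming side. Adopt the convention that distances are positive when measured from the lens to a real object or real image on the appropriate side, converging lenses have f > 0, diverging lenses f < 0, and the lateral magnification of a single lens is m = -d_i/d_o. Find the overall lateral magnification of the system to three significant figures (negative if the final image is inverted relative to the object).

0.0377

Lens 1: 1/d_i1 = 1/f_1 - 1/d_o1 = 1/(-15) - 1/32 = -0.09792 cm^-1, so d_i1 = -10.213 cm.
m_1 = -(-10.213)/32 = 0.3191.
With d_i1 < 0 the first image is virtual and lies on the object side; the object distance for lens 2 is d_o2 = 49.5 - (-10.213) = 59.713 cm.
Lens 2: 1/d_i2 = 1/f_2 - 1/d_o2 = 1/(-8) - 1/(59.713) = -0.14175 cm^-1, so d_i2 = -7.055 cm.
m_2 = -(-7.055)/(59.713) = 0.1181.
Total m = m_1 x m_2 = (0.3191)(0.1181) = 0.0377.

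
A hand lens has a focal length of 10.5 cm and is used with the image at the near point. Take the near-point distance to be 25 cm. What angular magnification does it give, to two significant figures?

3.4

M = 1 + D/f = 1 + 25/10.5 = 3.381.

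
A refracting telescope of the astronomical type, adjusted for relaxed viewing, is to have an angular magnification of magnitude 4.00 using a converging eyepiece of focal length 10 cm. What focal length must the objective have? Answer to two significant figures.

|M| = f_obj/|f_eye|, so f_obj = |M| x |f_eye| = 4.0 x 10 = 40.000 cm.

40 cm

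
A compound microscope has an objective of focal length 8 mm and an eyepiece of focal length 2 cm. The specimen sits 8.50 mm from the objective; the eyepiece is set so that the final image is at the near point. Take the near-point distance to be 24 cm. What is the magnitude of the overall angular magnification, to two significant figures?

210

Convert to cm: f_obj = 8 mm = 0.8 cm; d_o = 8.50 mm = 0.85 cm.
Objective: 1/d_i = 1/f_obj - 1/d_o = 1/0.8 - 1/0.85 = 0.07353 cm^-1, so d_i = 13.600 cm.
m_obj = -d_i/d_o = -13.600/0.85 = -16.000.
Eyepiece angular magnification (image at near point): M_eye = 1 + D/f_e = 1 + 24/2 = 13.000.
Overall M = m_obj x M_eye = (-16.000)(13.000) = -208.00.
|M| = 208.00.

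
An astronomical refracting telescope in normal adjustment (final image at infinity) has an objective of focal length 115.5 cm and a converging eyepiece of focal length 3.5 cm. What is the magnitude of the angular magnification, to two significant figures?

|M| = f_obj/|f_eye| = 115.5/3.5 = 33.000.

33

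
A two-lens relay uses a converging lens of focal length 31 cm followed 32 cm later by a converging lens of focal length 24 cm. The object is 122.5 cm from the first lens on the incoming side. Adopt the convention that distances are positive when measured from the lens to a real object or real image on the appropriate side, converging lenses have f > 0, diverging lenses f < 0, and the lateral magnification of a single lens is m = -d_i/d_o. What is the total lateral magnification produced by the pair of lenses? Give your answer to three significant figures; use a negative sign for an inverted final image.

-0.243

Lens 1: 1/d_i1 = 1/f_1 - 1/d_o1 = 1/31 - 1/122.5 = 0.02409 cm^-1, so d_i1 = 41.503 cm.
m_1 = -(41.503)/122.5 = -0.3388.
Since 41.503 cm > 32 cm, the first image lies past the second lens and serves as a virtual object: d_o2 = L - d_i1 = -9.503 cm.
Lens 2: 1/d_i2 = 1/f_2 - 1/d_o2 = 1/24 - 1/(-9.503) = 0.14690 cm^-1, so d_i2 = 6.807 cm.
m_2 = -(6.807)/(-9.503) = 0.7164.
Total m = m_1 x m_2 = (-0.3388)(0.7164) = -0.2427.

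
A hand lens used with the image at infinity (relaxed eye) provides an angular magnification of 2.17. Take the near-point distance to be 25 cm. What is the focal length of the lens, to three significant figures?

For the image at infinity, M = D/f.
f = D/M = 25/2.17 = 11.521 cm.

11.5 cm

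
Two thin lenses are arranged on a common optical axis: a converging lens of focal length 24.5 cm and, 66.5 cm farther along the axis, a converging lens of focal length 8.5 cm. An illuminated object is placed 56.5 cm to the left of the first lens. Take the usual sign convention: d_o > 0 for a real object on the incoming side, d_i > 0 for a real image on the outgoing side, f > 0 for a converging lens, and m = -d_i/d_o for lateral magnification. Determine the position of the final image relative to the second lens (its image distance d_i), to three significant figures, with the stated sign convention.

13.4 cm

First lens: d_i1 = 1/(1/24.5 - 1/56.5) = 43.258 cm.
That image sits 23.242 cm in front of the second lens, so d_o2 = 23.242 cm.
Second lens: d_i2 = 1/(1/8.5 - 1/(23.242)) = 13.401 cm.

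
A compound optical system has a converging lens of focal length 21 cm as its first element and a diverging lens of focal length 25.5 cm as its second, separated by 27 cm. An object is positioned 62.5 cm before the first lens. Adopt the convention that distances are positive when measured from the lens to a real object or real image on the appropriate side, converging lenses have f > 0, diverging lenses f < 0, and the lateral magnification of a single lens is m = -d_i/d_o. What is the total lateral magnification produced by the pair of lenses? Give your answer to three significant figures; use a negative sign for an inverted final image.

Lens 1: 1/d_i1 = 1/f_1 - 1/d_o1 = 1/21 - 1/62.5 = 0.03162 cm^-1, so d_i1 = 31.627 cm.
m_1 = -(31.627)/62.5 = -0.5060.
This image would form 31.627 cm past lens 1, i.e. 4.627 cm beyond lens 2, so it is a virtual object for lens 2: d_o2 = 27 - 31.627 = -4.627 cm.
Lens 2: 1/d_i2 = 1/f_2 - 1/d_o2 = 1/(-25.5) - 1/(-4.627) = 0.17693 cm^-1, so d_i2 = 5.652 cm.
m_2 = -(5.652)/(-4.627) = 1.2216.
The system's lateral magnification is m_1 m_2 = (-0.5060)(1.2216) = -0.6182.

-0.618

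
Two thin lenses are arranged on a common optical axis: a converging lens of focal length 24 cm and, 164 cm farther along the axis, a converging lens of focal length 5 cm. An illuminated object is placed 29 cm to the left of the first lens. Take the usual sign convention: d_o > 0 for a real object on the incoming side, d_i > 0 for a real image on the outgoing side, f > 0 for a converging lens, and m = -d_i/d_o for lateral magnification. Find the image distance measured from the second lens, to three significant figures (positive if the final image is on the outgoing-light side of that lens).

Applying the thin-lens equation to the first lens, 1/24 = 1/29 + 1/d_i1, which gives d_i1 = 139.200 cm.
The intermediate image is 139.200 cm to the right of lens 1, so d_o2 = L - d_i1 = 164 - 139.200 = 24.800 cm.
Applying the thin-lens equation again with f_2 = 5 cm and d_o2 = 24.800 cm gives d_i2 = 6.263 cm.

6.26 cm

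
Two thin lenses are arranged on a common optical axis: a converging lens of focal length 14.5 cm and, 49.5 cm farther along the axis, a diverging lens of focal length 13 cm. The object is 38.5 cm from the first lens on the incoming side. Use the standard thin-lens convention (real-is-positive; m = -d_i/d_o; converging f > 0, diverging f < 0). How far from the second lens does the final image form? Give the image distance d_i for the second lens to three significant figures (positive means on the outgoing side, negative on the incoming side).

-8.69 cm

Lens 1: 1/d_i1 = 1/f_1 - 1/d_o1 = 1/14.5 - 1/38.5 = 0.04299 cm^-1, so d_i1 = 23.260 cm.
Object distance for lens 2: d_o2 = 49.5 - 23.260 = 26.240 cm.
Lens 2: 1/d_i2 = 1/f_2 - 1/d_o2 = 1/(-13) - 1/(26.240) = -0.11503 cm^-1, so d_i2 = -8.693 cm.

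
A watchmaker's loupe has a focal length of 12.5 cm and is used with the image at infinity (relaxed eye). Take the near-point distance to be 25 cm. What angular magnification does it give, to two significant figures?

M = D/f = 25/12.5 = 2.000.

2.0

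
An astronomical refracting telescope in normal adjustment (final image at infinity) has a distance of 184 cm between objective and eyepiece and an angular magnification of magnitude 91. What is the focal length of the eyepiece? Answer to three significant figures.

In normal adjustment the tube length equals f_obj + f_eye and |M| = f_obj/f_eye.
So f_obj = 91 f_eye and 91 f_eye + f_eye = 184 cm, giving f_eye = 184/92 = 2.000 cm and f_obj = 182.000 cm.

2.00 cm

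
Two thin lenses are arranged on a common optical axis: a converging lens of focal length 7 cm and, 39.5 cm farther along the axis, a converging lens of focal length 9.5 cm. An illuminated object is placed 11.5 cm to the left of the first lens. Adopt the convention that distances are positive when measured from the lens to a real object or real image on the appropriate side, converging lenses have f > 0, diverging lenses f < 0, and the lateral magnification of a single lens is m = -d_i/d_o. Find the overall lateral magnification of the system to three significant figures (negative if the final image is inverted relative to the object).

Lens 1: 1/d_i1 = 1/f_1 - 1/d_o1 = 1/7 - 1/11.5 = 0.05590 cm^-1, so d_i1 = 17.889 cm.
m_1 = -(17.889)/11.5 = -1.5556.
Object distance for lens 2: d_o2 = 39.5 - 17.889 = 21.611 cm.
Lens 2: 1/d_i2 = 1/f_2 - 1/d_o2 = 1/9.5 - 1/(21.611) = 0.05899 cm^-1, so d_i2 = 16.952 cm.
m_2 = -(16.952)/(21.611) = -0.7844.
The system's lateral magnification is m_1 m_2 = (-1.5556)(-0.7844) = 1.2202.

1.22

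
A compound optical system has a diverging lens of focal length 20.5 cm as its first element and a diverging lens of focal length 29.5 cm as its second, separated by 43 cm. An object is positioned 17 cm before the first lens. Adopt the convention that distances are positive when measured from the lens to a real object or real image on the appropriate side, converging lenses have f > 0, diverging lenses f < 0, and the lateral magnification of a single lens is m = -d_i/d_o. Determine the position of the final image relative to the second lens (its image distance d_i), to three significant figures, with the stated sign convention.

Lens 1: 1/d_i1 = 1/f_1 - 1/d_o1 = 1/(-20.5) - 1/17 = -0.10760 cm^-1, so d_i1 = -9.293 cm.
With d_i1 < 0 the first image is virtual and lies on the object side; the object distance for lens 2 is d_o2 = 43 - (-9.293) = 52.293 cm.
Lens 2: 1/d_i2 = 1/f_2 - 1/d_o2 = 1/(-29.5) - 1/(52.293) = -0.05302 cm^-1, so d_i2 = -18.860 cm.

-18.9 cm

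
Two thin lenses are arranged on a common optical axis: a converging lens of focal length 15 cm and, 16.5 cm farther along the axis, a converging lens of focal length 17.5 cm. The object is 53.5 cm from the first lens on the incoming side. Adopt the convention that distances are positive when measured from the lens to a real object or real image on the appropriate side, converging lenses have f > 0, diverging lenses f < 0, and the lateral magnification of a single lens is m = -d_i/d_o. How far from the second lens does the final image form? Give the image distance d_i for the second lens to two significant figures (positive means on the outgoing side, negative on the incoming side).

First lens: d_i1 = 1/(1/15 - 1/53.5) = 20.844 cm.
Since 20.844 cm > 16.5 cm, the first image lies past the second lens and serves as a virtual object: d_o2 = L - d_i1 = -4.344 cm.
Second lens: d_i2 = 1/(1/17.5 - 1/(-4.344)) = 3.480 cm.

3.5 cm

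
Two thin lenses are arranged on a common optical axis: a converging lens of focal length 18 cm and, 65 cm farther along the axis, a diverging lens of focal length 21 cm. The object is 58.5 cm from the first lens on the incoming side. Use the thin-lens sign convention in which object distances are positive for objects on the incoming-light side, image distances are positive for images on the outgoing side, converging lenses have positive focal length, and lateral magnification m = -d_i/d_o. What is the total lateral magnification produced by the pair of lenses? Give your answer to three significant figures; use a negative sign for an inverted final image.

-0.156

Applying the thin-lens equation to the first lens, 1/18 = 1/58.5 + 1/d_i1, which gives d_i1 = 26.000 cm.
Its lateral magnification is m_1 = -d_i1/d_o1 = -(26.000)/58.5 = -0.4444.
That image sits 39.000 cm in front of the second lens, so d_o2 = 39.000 cm.
Applying the thin-lens equation again with f_2 = -21 cm and d_o2 = 39.000 cm gives d_i2 = -13.650 cm.
m_2 = -(-13.650)/(39.000) = 0.3500.
Total m = m_1 x m_2 = (-0.4444)(0.3500) = -0.1556.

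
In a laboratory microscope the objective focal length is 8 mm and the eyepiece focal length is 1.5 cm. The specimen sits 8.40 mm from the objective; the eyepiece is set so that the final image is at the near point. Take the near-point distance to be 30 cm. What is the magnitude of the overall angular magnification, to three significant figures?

420

Convert to cm: f_obj = 8 mm = 0.8 cm; d_o = 8.40 mm = 0.84 cm.
Objective: 1/d_i = 1/f_obj - 1/d_o = 1/0.8 - 1/0.84 = 0.05952 cm^-1, so d_i = 16.800 cm.
m_obj = -d_i/d_o = -16.800/0.84 = -20.000.
Eyepiece angular magnification (image at near point): M_eye = 1 + D/f_e = 1 + 30/1.5 = 21.000.
Overall M = m_obj x M_eye = (-20.000)(21.000) = -420.00.
|M| = 420.00.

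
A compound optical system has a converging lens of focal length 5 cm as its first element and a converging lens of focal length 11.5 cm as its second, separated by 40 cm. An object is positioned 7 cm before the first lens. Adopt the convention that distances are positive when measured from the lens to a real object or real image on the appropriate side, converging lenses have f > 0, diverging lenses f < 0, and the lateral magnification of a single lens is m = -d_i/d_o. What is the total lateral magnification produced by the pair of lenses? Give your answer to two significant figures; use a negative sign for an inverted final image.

First lens: d_i1 = 1/(1/5 - 1/7) = 17.500 cm.
m_1 = -(17.500)/7 = -2.5000.
That image sits 22.500 cm in front of the second lens, so d_o2 = 22.500 cm.
Second lens: d_i2 = 1/(1/11.5 - 1/(22.500)) = 23.523 cm.
m_2 = -(23.523)/(22.500) = -1.0455.
The system's lateral magnification is m_1 m_2 = (-2.5000)(-1.0455) = 2.6136.

2.6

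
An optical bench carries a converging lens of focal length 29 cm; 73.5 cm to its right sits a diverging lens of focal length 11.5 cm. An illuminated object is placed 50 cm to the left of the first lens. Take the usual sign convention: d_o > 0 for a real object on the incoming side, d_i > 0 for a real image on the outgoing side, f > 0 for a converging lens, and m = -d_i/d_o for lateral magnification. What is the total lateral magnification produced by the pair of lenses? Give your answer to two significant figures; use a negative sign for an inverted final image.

-1.0

First lens: d_i1 = 1/(1/29 - 1/50) = 69.048 cm.
m_1 = -(69.048)/50 = -1.3810.
Object distance for lens 2: d_o2 = 73.5 - 69.048 = 4.452 cm.
Second lens: d_i2 = 1/(1/(-11.5) - 1/(4.452)) = -3.210 cm.
m_2 = -(-3.210)/(4.452) = 0.7209.
Total m = m_1 x m_2 = (-1.3810)(0.7209) = -0.9955.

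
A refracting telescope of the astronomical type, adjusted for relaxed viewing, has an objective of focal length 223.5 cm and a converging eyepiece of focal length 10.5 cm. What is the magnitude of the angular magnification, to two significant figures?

21

|M| = f_obj/|f_eye| = 223.5/10.5 = 21.286.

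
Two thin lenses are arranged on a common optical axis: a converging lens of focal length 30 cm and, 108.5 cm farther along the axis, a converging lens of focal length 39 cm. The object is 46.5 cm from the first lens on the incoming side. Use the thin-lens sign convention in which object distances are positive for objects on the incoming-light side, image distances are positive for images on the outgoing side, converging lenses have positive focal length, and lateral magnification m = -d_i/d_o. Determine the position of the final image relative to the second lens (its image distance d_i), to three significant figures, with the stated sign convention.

First lens: d_i1 = 1/(1/30 - 1/46.5) = 84.545 cm.
That image sits 23.955 cm in front of the second lens, so d_o2 = 23.955 cm.
Second lens: d_i2 = 1/(1/39 - 1/(23.955)) = -62.094 cm.

-62.1 cm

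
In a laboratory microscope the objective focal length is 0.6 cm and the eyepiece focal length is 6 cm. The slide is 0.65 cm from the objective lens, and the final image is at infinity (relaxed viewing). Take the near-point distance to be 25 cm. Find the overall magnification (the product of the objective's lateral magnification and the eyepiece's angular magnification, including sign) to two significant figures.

-50

Objective: 1/d_i = 1/f_obj - 1/d_o = 1/0.6 - 1/0.65 = 0.12821 cm^-1, so d_i = 7.800 cm.
m_obj = -d_i/d_o = -7.800/0.65 = -12.000.
Eyepiece angular magnification (image at infinity): M_eye = D/f_e = 25/6 = 4.167.
Overall M = m_obj x M_eye = (-12.000)(4.167) = -50.00.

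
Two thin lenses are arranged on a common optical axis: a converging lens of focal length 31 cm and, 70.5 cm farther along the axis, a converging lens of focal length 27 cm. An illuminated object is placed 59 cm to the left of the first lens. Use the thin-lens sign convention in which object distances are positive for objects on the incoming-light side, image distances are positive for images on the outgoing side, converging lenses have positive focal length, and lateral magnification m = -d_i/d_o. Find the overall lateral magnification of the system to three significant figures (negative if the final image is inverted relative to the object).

-1.37

First lens: d_i1 = 1/(1/31 - 1/59) = 65.321 cm.
m_1 = -(65.321)/59 = -1.1071.
The intermediate image is 65.321 cm to the right of lens 1, so d_o2 = L - d_i1 = 70.5 - 65.321 = 5.179 cm.
Second lens: d_i2 = 1/(1/27 - 1/(5.179)) = -6.408 cm.
m_2 = -(-6.408)/(5.179) = 1.2373.
Total m = m_1 x m_2 = (-1.1071)(1.2373) = -1.3699.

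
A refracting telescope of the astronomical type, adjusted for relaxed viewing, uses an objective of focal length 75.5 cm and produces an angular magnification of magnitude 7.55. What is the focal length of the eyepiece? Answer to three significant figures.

|M| = f_obj/f_eye, so f_eye = f_obj/|M| = 75.5/7.55 = 10.000 cm.

10.0 cm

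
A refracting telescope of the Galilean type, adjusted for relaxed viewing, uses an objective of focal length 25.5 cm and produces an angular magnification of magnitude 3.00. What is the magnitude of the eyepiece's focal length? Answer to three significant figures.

|M| = f_obj/|f_eye|, so |f_eye| = f_obj/|M| = 25.5/3.0 = 8.500 cm.
(The eyepiece is diverging, so its signed focal length is -8.500 cm.)

8.50 cm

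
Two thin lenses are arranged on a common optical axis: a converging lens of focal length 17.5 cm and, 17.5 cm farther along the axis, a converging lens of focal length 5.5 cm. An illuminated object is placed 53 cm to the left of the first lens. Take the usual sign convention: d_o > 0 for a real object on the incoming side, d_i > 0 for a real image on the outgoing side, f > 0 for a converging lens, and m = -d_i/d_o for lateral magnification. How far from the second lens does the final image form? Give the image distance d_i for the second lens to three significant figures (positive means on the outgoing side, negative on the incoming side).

3.36 cm

First lens: d_i1 = 1/(1/17.5 - 1/53) = 26.127 cm.
This image would form 26.127 cm past lens 1, i.e. 8.627 cm beyond lens 2, so it is a virtual object for lens 2: d_o2 = 17.5 - 26.127 = -8.627 cm.
Second lens: d_i2 = 1/(1/5.5 - 1/(-8.627)) = 3.359 cm.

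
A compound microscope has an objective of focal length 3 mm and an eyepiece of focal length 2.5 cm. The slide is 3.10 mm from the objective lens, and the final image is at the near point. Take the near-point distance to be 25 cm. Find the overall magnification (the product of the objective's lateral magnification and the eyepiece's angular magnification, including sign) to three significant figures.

-330

Convert to cm: f_obj = 3 mm = 0.3 cm; d_o = 3.10 mm = 0.31 cm.
Objective: 1/d_i = 1/f_obj - 1/d_o = 1/0.3 - 1/0.31 = 0.10753 cm^-1, so d_i = 9.300 cm.
m_obj = -d_i/d_o = -9.300/0.31 = -30.000.
Eyepiece angular magnification (image at near point): M_eye = 1 + D/f_e = 1 + 25/2.5 = 11.000.
Overall M = m_obj x M_eye = (-30.000)(11.000) = -330.00.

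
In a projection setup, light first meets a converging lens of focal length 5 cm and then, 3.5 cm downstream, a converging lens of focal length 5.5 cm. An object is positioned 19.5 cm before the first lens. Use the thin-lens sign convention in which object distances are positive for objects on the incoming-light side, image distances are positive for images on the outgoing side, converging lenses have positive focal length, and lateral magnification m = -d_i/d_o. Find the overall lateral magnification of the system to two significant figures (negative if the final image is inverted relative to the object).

First lens: d_i1 = 1/(1/5 - 1/19.5) = 6.724 cm.
m_1 = -(6.724)/19.5 = -0.3448.
This image would form 6.724 cm past lens 1, i.e. 3.224 cm beyond lens 2, so it is a virtual object for lens 2: d_o2 = 3.5 - 6.724 = -3.224 cm.
Second lens: d_i2 = 1/(1/5.5 - 1/(-3.224)) = 2.033 cm.
m_2 = -(2.033)/(-3.224) = 0.6304.
Overall magnification: m = m_1 m_2 = -0.2174.

-0.22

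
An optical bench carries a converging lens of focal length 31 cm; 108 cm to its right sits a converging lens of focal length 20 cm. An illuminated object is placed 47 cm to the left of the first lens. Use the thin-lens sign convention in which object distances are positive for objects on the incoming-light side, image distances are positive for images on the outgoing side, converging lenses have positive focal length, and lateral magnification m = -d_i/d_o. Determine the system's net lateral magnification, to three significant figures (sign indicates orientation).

-12.7

First lens: d_i1 = 1/(1/31 - 1/47) = 91.062 cm.
m_1 = -(91.062)/47 = -1.9375.
The intermediate image is 91.062 cm to the right of lens 1, so d_o2 = L - d_i1 = 108 - 91.062 = 16.938 cm.
Second lens: d_i2 = 1/(1/20 - 1/(16.938)) = -110.612 cm.
m_2 = -(-110.612)/(16.938) = 6.5306.
The system's lateral magnification is m_1 m_2 = (-1.9375)(6.5306) = -12.6531.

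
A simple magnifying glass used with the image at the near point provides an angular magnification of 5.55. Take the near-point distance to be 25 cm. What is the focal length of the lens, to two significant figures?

For the image at the near point, M = 1 + D/f.
f = D/(M - 1) = 25/(5.55 - 1) = 5.495 cm.

5.5 cm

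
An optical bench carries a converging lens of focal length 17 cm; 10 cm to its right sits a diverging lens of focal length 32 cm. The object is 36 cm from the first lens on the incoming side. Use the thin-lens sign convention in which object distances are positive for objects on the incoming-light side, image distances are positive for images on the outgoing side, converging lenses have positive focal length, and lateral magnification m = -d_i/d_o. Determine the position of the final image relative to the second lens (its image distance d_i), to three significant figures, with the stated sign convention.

72.6 cm

Lens 1: 1/d_i1 = 1/f_1 - 1/d_o1 = 1/17 - 1/36 = 0.03105 cm^-1, so d_i1 = 32.211 cm.
This image would form 32.211 cm past lens 1, i.e. 22.211 cm beyond lens 2, so it is a virtual object for lens 2: d_o2 = 10 - 32.211 = -22.211 cm.
Lens 2: 1/d_i2 = 1/f_2 - 1/d_o2 = 1/(-32) - 1/(-22.211) = 0.01377 cm^-1, so d_i2 = 72.602 cm.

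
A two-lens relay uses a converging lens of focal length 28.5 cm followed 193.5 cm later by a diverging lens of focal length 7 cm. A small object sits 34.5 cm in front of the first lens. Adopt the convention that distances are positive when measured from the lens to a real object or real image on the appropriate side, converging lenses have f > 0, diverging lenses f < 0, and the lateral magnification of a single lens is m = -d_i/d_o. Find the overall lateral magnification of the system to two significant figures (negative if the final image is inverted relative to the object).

-0.91

First lens: d_i1 = 1/(1/28.5 - 1/34.5) = 163.875 cm.
m_1 = -(163.875)/34.5 = -4.7500.
That image sits 29.625 cm in front of the second lens, so d_o2 = 29.625 cm.
Second lens: d_i2 = 1/(1/(-7) - 1/(29.625)) = -5.662 cm.
m_2 = -(-5.662)/(29.625) = 0.1911.
The system's lateral magnification is m_1 m_2 = (-4.7500)(0.1911) = -0.9078.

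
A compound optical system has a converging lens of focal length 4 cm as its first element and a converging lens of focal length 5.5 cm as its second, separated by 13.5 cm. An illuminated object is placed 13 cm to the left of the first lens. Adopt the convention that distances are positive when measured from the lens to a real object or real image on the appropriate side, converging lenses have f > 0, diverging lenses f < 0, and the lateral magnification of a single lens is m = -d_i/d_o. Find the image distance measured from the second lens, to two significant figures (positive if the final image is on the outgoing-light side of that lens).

19 cm

Applying the thin-lens equation to the first lens, 1/4 = 1/13 + 1/d_i1, which gives d_i1 = 5.778 cm.
Object distance for lens 2: d_o2 = 13.5 - 5.778 = 7.722 cm.
Applying the thin-lens equation again with f_2 = 5.5 cm and d_o2 = 7.722 cm gives d_i2 = 19.112 cm.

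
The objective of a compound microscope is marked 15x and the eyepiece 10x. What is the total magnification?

The overall magnification of a compound microscope is the product of the objective and eyepiece magnifications:
M = M_obj x M_eye = 15 x 10 = 150.

150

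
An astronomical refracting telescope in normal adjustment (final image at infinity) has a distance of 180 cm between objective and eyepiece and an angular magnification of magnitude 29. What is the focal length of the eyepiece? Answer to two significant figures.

In normal adjustment the tube length equals f_obj + f_eye and |M| = f_obj/f_eye.
So f_obj = 29 f_eye and 29 f_eye + f_eye = 180 cm, giving f_eye = 180/30 = 6.000 cm and f_obj = 174.000 cm.

6.0 cm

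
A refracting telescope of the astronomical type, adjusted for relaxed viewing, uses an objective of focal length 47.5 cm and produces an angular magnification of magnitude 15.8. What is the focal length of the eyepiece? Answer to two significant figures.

3.0 cm

|M| = f_obj/f_eye, so f_eye = f_obj/|M| = 47.5/15.8 = 3.006 cm.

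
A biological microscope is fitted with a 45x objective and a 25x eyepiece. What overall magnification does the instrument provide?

The overall magnification of a compound microscope is the product of the objective and eyepiece magnifications:
M = M_obj x M_eye = 45 x 25 = 1125.

1125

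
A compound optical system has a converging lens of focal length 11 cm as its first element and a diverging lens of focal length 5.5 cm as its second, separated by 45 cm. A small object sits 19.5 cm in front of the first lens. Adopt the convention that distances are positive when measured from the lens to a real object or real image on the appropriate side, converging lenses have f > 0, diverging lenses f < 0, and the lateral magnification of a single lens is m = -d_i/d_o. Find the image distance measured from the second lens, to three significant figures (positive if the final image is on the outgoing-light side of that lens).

-4.30 cm

Applying the thin-lens equation to the first lens, 1/11 = 1/19.5 + 1/d_i1, which gives d_i1 = 25.235 cm.
Object distance for lens 2: d_o2 = 45 - 25.235 = 19.765 cm.
Applying the thin-lens equation again with f_2 = -5.5 cm and d_o2 = 19.765 cm gives d_i2 = -4.303 cm.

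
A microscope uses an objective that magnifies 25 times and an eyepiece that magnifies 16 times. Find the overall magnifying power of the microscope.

The overall magnification of a compound microscope is the product of the objective and eyepiece magnifications:
M = M_obj x M_eye = 25 x 16 = 400.

400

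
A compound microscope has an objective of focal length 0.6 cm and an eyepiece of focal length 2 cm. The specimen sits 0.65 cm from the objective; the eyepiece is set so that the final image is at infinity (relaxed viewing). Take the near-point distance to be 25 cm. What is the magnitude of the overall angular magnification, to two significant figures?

Objective: 1/d_i = 1/f_obj - 1/d_o = 1/0.6 - 1/0.65 = 0.12821 cm^-1, so d_i = 7.800 cm.
m_obj = -d_i/d_o = -7.800/0.65 = -12.000.
Eyepiece angular magnification (image at infinity): M_eye = D/f_e = 25/2 = 12.500.
Overall M = m_obj x M_eye = (-12.000)(12.500) = -150.00.
|M| = 150.00.

150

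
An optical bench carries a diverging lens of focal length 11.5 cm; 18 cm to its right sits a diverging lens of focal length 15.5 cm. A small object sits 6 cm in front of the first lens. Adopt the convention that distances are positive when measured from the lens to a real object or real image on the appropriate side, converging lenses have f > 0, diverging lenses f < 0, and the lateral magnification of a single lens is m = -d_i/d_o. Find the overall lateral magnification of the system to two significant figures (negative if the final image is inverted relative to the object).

First lens: d_i1 = 1/(1/(-11.5) - 1/6) = -3.943 cm.
m_1 = -(-3.943)/6 = 0.6571.
The intermediate image is virtual, 3.943 cm to the left of lens 1, so d_o2 = L - d_i1 = 18 - (-3.943) = 21.943 cm.
Second lens: d_i2 = 1/(1/(-15.5) - 1/(21.943)) = -9.084 cm.
m_2 = -(-9.084)/(21.943) = 0.4140.
Total m = m_1 x m_2 = (0.6571)(0.4140) = 0.2720.

0.27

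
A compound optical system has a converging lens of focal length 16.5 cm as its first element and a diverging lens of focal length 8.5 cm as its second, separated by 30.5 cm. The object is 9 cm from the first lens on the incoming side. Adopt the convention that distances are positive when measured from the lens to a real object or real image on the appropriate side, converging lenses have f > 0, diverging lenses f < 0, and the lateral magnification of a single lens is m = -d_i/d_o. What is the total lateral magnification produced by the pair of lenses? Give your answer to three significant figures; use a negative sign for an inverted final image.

Lens 1: 1/d_i1 = 1/f_1 - 1/d_o1 = 1/16.5 - 1/9 = -0.05051 cm^-1, so d_i1 = -19.800 cm.
m_1 = -(-19.800)/9 = 2.2000.
With d_i1 < 0 the first image is virtual and lies on the object side; the object distance for lens 2 is d_o2 = 30.5 - (-19.800) = 50.300 cm.
Lens 2: 1/d_i2 = 1/f_2 - 1/d_o2 = 1/(-8.5) - 1/(50.300) = -0.13753 cm^-1, so d_i2 = -7.271 cm.
m_2 = -(-7.271)/(50.300) = 0.1446.
The system's lateral magnification is m_1 m_2 = (2.2000)(0.1446) = 0.3180.

0.318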